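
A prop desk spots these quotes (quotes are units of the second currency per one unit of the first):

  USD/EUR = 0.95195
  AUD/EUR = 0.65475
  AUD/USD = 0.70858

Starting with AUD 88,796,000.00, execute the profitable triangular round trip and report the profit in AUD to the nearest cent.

Profitable loop is AUD → USD → EUR → AUD:
AUD 88,796,000.00 × 0.70858 = USD 62,919,069.68
USD 62,919,069.68 × 0.95195 = EUR 59,895,808.38
EUR 59,895,808.38 ÷ 0.65475 = AUD 91,478,897.87
Profit = AUD 91,478,897.87 − AUD 88,796,000.00

Profit: AUD 2,682,897.87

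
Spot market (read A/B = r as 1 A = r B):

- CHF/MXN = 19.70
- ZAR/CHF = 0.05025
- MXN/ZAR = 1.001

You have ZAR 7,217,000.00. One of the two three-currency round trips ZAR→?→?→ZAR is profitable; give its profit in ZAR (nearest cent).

Profitable loop is ZAR → MXN → CHF → ZAR:
ZAR 7,217,000.00 ÷ 1.001 = MXN 7,209,790.21
MXN 7,209,790.21 ÷ 19.70 = CHF 365,979.20
CHF 365,979.20 ÷ 0.05025 = ZAR 7,283,168.13
Profit = ZAR 7,283,168.13 − ZAR 7,217,000.00

Profit: ZAR 66,168.13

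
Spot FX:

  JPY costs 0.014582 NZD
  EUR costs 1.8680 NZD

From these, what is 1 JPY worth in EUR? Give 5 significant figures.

JPY/EUR = 0.0078062

1 JPY × 0.014582 = 0.014582 NZD
0.014582 NZD ÷ 1.8680 = 0.00780621 EUR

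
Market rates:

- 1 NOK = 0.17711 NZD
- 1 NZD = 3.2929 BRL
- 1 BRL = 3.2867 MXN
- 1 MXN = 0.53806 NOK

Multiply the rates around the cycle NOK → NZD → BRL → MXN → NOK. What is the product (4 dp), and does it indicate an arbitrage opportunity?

Around NOK → NZD → BRL → MXN → NOK: 1 × 0.17711 × 3.2929 × 3.2867 × 0.53806 = 1.031365
Product > 1; profitable direction is NOK → NZD → BRL → MXN → NOK.

1.0314 (arbitrage exists)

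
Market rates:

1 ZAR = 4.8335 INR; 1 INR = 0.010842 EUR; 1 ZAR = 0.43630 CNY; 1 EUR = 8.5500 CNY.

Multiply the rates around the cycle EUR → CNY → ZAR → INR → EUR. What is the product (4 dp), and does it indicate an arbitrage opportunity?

1.0270 (arbitrage exists)

Around EUR → CNY → ZAR → INR → EUR: 1 × 8.5500 ÷ 0.43630 × 4.8335 × 0.010842 = 1.026956
Product > 1; profitable direction is EUR → CNY → ZAR → INR → EUR.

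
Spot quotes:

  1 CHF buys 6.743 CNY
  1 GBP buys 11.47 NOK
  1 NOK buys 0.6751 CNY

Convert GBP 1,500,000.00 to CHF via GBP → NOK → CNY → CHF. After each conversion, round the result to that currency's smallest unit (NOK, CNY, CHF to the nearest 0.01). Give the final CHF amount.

GBP 1,500,000.00 × 11.47 = NOK 17,205,000.00
NOK 17,205,000.00 × 0.6751 = CNY 11,615,095.50
CNY 11,615,095.50 ÷ 6.743 = CHF 1,722,541.23

CHF 1,722,541.23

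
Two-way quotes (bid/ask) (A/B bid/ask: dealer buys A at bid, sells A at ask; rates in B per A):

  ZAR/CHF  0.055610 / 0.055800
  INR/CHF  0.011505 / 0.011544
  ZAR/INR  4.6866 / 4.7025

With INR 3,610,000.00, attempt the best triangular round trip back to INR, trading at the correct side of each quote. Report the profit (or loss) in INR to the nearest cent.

Net profit: INR 88,068.70

Best loop INR → ZAR → CHF → INR:
INR 3,610,000.00 ÷ 4.7025 (buy ZAR at ask) = ZAR 767,676.77
ZAR 767,676.77 × 0.055610 (sell ZAR at bid) = CHF 42,690.51
CHF 42,690.51 ÷ 0.011544 (buy INR at ask) = INR 3,698,068.70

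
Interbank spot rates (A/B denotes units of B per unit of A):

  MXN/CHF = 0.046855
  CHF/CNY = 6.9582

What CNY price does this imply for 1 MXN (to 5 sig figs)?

MXN/CNY = 0.32603

1 MXN × 0.046855 = 0.046855 CHF
0.046855 CHF × 6.9582 = 0.326026 CNY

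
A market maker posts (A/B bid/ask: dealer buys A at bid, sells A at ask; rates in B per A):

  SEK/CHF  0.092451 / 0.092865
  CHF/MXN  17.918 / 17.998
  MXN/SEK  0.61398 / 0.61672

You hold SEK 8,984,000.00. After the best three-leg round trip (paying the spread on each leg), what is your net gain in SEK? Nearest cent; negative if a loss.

Net profit: SEK 153,452.10

Best loop SEK → CHF → MXN → SEK:
SEK 8,984,000.00 × 0.092451 (sell SEK at bid) = CHF 830,579.78
CHF 830,579.78 × 17.918 (sell CHF at bid) = MXN 14,882,328.57
MXN 14,882,328.57 × 0.61398 (sell MXN at bid) = SEK 9,137,452.10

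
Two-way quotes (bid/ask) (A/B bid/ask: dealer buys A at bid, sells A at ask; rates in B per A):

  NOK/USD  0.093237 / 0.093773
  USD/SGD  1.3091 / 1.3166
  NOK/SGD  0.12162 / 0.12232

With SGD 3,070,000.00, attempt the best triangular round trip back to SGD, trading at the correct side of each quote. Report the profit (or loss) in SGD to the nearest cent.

Best loop SGD → NOK → USD → SGD:
SGD 3,070,000.00 ÷ 0.12232 (buy NOK at ask) = NOK 25,098,103.34
NOK 25,098,103.34 × 0.093237 (sell NOK at bid) = USD 2,340,071.86
USD 2,340,071.86 × 1.3091 (sell USD at bid) = SGD 3,063,388.07

Net result: SGD -6,611.93 (no profitable arbitrage after spreads)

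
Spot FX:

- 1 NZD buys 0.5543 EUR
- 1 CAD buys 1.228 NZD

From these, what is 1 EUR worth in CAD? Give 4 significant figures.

EUR/CAD = 1.469

1 EUR ÷ 0.5543 = 1.80408 NZD
1.80408 NZD ÷ 1.228 = 1.46912 CAD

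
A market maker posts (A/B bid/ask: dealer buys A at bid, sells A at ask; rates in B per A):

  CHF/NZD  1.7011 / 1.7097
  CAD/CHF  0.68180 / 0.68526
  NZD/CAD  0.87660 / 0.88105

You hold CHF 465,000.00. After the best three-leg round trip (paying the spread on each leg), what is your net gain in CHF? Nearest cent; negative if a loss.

Net profit: CHF 7,760.58

Best loop CHF → NZD → CAD → CHF:
CHF 465,000.00 × 1.7011 (sell CHF at bid) = NZD 791,011.50
NZD 791,011.50 × 0.87660 (sell NZD at bid) = CAD 693,400.68
CAD 693,400.68 × 0.68180 (sell CAD at bid) = CHF 472,760.58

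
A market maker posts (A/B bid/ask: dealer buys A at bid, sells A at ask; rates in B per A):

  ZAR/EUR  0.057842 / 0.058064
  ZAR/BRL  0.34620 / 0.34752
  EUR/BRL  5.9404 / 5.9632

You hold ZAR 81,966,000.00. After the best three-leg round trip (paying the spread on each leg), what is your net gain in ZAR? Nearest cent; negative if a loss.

Net result: ZAR -11,184.11 (no profitable arbitrage after spreads)

Best loop ZAR → BRL → EUR → ZAR:
ZAR 81,966,000.00 × 0.34620 (sell ZAR at bid) = BRL 28,376,629.20
BRL 28,376,629.20 ÷ 5.9632 (buy EUR at ask) = EUR 4,758,624.43
EUR 4,758,624.43 ÷ 0.058064 (buy ZAR at ask) = ZAR 81,954,815.89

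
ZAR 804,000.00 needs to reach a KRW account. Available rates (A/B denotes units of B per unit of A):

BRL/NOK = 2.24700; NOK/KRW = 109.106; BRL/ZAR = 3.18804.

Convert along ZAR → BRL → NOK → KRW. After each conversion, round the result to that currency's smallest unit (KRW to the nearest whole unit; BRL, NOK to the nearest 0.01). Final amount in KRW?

KRW 61,827,828

ZAR 804,000.00 ÷ 3.18804 = BRL 252,192.57
BRL 252,192.57 × 2.24700 = NOK 566,676.70
NOK 566,676.70 × 109.106 = KRW 61,827,828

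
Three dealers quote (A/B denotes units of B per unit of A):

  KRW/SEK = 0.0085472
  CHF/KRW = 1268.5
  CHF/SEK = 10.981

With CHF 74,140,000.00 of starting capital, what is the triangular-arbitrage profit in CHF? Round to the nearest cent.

Profit: CHF 949,659.56

Profitable loop is CHF → SEK → KRW → CHF:
CHF 74,140,000.00 × 10.981 = SEK 814,131,340.00
SEK 814,131,340.00 ÷ 0.0085472 = KRW 95,251,233,152
KRW 95,251,233,152 ÷ 1268.5 = CHF 75,089,659.56
Profit = CHF 75,089,659.56 − CHF 74,140,000.00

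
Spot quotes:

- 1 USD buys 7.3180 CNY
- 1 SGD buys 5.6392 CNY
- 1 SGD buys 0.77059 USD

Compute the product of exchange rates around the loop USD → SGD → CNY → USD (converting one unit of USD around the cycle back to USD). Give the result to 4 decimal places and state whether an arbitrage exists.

1.0000 (no arbitrage)

Around USD → SGD → CNY → USD: 1 ÷ 0.77059 × 5.6392 ÷ 7.3180 = 1.000004
Product ≈ 1 (deviation 0.000%, within rounding noise).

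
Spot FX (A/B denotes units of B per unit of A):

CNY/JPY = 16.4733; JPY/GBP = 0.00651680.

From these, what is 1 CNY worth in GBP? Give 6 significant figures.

1 CNY × 16.4733 = 16.4733 JPY
16.4733 JPY × 0.00651680 = 0.107353 GBP

CNY/GBP = 0.107353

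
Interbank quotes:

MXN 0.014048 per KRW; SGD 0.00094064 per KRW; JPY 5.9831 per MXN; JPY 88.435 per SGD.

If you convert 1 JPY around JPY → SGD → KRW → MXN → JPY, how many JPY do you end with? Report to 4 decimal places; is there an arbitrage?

Around JPY → SGD → KRW → MXN → JPY: 1 ÷ 88.435 ÷ 0.00094064 × 0.014048 × 5.9831 = 1.010400
Product > 1; profitable direction is JPY → SGD → KRW → MXN → JPY.

1.0104 (arbitrage exists)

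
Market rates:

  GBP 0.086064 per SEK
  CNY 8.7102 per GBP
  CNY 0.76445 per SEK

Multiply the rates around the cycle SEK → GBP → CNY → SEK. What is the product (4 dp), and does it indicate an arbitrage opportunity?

Around SEK → GBP → CNY → SEK: 1 × 0.086064 × 8.7102 ÷ 0.76445 = 0.980620
Product < 1; profitable direction is SEK → CNY → GBP → SEK.

0.9806 (arbitrage exists)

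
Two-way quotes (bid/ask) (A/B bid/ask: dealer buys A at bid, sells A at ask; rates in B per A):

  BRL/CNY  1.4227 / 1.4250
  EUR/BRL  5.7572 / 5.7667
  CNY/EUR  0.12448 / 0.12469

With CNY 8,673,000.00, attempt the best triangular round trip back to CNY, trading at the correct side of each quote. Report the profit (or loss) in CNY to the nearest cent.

Best loop CNY → EUR → BRL → CNY:
CNY 8,673,000.00 × 0.12448 (sell CNY at bid) = EUR 1,079,615.04
EUR 1,079,615.04 × 5.7572 (sell EUR at bid) = BRL 6,215,559.71
BRL 6,215,559.71 × 1.4227 (sell BRL at bid) = CNY 8,842,876.80

Net profit: CNY 169,876.80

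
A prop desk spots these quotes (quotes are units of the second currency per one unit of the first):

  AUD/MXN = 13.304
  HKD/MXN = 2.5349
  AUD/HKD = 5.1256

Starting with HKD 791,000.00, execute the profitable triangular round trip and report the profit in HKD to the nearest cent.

Profit: HKD 18,940.61

Profitable loop is HKD → AUD → MXN → HKD:
HKD 791,000.00 ÷ 5.1256 = AUD 154,323.40
AUD 154,323.40 × 13.304 = MXN 2,053,118.46
MXN 2,053,118.46 ÷ 2.5349 = HKD 809,940.61
Profit = HKD 809,940.61 − HKD 791,000.00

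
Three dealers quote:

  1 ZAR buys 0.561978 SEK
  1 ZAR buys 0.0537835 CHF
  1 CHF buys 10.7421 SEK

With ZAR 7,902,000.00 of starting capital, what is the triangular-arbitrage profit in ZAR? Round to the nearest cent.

Profit: ZAR 221,739.02

Profitable loop is ZAR → CHF → SEK → ZAR:
ZAR 7,902,000.00 × 0.0537835 = CHF 424,997.22
CHF 424,997.22 × 10.7421 = SEK 4,565,362.60
SEK 4,565,362.60 ÷ 0.561978 = ZAR 8,123,739.02
Profit = ZAR 8,123,739.02 − ZAR 7,902,000.00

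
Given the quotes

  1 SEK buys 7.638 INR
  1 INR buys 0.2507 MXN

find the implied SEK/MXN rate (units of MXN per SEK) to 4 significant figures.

1 SEK × 7.638 = 7.638 INR
7.638 INR × 0.2507 = 1.91485 MXN

SEK/MXN = 1.915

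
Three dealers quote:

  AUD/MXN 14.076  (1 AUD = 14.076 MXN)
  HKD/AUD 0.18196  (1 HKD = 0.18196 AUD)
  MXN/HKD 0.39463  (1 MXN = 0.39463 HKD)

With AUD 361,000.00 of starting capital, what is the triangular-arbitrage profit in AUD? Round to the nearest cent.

Profit: AUD 3,882.04

Profitable loop is AUD → MXN → HKD → AUD:
AUD 361,000.00 × 14.076 = MXN 5,081,436.00
MXN 5,081,436.00 × 0.39463 = HKD 2,005,287.09
HKD 2,005,287.09 × 0.18196 = AUD 364,882.04
Profit = AUD 364,882.04 − AUD 361,000.00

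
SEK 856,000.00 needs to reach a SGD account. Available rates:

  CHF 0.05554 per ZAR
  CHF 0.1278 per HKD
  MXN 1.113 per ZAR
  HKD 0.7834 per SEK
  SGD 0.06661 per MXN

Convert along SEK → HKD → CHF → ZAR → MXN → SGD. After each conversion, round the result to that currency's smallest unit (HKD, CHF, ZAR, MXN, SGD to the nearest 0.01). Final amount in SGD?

SEK 856,000.00 × 0.7834 = HKD 670,590.40
HKD 670,590.40 × 0.1278 = CHF 85,701.45
CHF 85,701.45 ÷ 0.05554 = ZAR 1,543,058.16
ZAR 1,543,058.16 × 1.113 = MXN 1,717,423.73
MXN 1,717,423.73 × 0.06661 = SGD 114,397.59

SGD 114,397.59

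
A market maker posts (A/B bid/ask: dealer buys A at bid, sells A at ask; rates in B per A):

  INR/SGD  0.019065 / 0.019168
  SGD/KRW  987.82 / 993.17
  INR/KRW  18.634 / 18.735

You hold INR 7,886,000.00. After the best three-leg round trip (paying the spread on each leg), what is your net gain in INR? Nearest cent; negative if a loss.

Best loop INR → SGD → KRW → INR:
INR 7,886,000.00 × 0.019065 (sell INR at bid) = SGD 150,346.59
SGD 150,346.59 × 987.82 (sell SGD at bid) = KRW 148,515,369
KRW 148,515,369 ÷ 18.735 (buy INR at ask) = INR 7,927,161.38

Net profit: INR 41,161.38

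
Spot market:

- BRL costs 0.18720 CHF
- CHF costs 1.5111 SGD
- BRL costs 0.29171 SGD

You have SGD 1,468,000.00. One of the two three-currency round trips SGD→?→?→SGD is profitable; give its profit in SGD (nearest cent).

Profitable loop is SGD → CHF → BRL → SGD:
SGD 1,468,000.00 ÷ 1.5111 = CHF 971,477.73
CHF 971,477.73 ÷ 0.18720 = BRL 5,189,517.80
BRL 5,189,517.80 × 0.29171 = SGD 1,513,834.24
Profit = SGD 1,513,834.24 − SGD 1,468,000.00

Profit: SGD 45,834.24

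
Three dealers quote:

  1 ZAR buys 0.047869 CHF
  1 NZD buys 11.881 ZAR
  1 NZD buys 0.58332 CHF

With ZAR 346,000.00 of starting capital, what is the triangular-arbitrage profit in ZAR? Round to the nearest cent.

Profitable loop is ZAR → NZD → CHF → ZAR:
ZAR 346,000.00 ÷ 11.881 = NZD 29,122.13
NZD 29,122.13 × 0.58332 = CHF 16,987.52
CHF 16,987.52 ÷ 0.047869 = ZAR 354,875.17
Profit = ZAR 354,875.17 − ZAR 346,000.00

Profit: ZAR 8,875.17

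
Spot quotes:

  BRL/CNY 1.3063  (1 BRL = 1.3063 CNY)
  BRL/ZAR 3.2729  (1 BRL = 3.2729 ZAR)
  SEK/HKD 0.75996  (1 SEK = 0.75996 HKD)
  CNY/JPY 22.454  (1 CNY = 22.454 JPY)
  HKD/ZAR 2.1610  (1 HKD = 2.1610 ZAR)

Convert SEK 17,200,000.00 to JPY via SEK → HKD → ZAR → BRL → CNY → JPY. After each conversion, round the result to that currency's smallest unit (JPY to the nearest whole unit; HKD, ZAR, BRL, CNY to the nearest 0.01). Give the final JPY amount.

JPY 253,149,957

SEK 17,200,000.00 × 0.75996 = HKD 13,071,312.00
HKD 13,071,312.00 × 2.1610 = ZAR 28,247,105.23
ZAR 28,247,105.23 ÷ 3.2729 = BRL 8,630,604.43
BRL 8,630,604.43 × 1.3063 = CNY 11,274,158.57
CNY 11,274,158.57 × 22.454 = JPY 253,149,957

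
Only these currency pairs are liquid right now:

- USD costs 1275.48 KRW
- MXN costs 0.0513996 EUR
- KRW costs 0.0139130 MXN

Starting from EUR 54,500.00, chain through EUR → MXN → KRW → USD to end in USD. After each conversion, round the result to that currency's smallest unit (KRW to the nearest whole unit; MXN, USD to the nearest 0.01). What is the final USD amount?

EUR 54,500.00 ÷ 0.0513996 = MXN 1,060,319.54
MXN 1,060,319.54 ÷ 0.0139130 = KRW 76,210,705
KRW 76,210,705 ÷ 1275.48 = USD 59,750.61

USD 59,750.61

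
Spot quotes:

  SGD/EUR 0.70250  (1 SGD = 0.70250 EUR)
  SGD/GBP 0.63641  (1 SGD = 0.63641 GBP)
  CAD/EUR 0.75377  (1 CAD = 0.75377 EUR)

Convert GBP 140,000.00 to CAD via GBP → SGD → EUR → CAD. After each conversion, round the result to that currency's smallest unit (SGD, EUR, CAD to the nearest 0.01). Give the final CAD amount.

CAD 205,021.08

GBP 140,000.00 ÷ 0.63641 = SGD 219,983.97
SGD 219,983.97 × 0.70250 = EUR 154,538.74
EUR 154,538.74 ÷ 0.75377 = CAD 205,021.08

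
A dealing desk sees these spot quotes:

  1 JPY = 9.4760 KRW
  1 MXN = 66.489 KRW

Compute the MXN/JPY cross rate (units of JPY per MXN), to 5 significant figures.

1 MXN × 66.489 = 66.489 KRW
66.489 KRW ÷ 9.4760 = 7.01657 JPY

MXN/JPY = 7.0166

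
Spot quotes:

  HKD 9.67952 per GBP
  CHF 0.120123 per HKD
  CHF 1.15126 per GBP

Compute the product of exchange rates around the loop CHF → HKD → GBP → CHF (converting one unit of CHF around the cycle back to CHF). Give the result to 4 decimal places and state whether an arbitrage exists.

0.9901 (arbitrage exists)

Around CHF → HKD → GBP → CHF: 1 ÷ 0.120123 ÷ 9.67952 × 1.15126 = 0.990133
Product < 1; profitable direction is CHF → GBP → HKD → CHF.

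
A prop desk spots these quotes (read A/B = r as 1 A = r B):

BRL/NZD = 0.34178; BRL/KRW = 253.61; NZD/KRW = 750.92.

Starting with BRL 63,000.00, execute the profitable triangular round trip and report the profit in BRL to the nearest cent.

Profitable loop is BRL → NZD → KRW → BRL:
BRL 63,000.00 × 0.34178 = NZD 21,532.14
NZD 21,532.14 × 750.92 = KRW 16,168,915
KRW 16,168,915 ÷ 253.61 = BRL 63,755.04
Profit = BRL 63,755.04 − BRL 63,000.00

Profit: BRL 755.04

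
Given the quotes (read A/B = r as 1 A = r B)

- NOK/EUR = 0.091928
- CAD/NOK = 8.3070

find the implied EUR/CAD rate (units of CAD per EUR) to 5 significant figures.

1 EUR ÷ 0.091928 = 10.8781 NOK
10.8781 NOK ÷ 8.3070 = 1.30951 CAD

EUR/CAD = 1.3095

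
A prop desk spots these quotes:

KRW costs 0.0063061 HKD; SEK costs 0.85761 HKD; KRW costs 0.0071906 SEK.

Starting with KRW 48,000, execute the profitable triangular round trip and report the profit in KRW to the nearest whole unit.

Profit: KRW 1,085

Profitable loop is KRW → HKD → SEK → KRW:
KRW 48,000 × 0.0063061 = HKD 302.69
HKD 302.69 ÷ 0.85761 = SEK 352.95
SEK 352.95 ÷ 0.0071906 = KRW 49,085
Profit = KRW 49,085 − KRW 48,000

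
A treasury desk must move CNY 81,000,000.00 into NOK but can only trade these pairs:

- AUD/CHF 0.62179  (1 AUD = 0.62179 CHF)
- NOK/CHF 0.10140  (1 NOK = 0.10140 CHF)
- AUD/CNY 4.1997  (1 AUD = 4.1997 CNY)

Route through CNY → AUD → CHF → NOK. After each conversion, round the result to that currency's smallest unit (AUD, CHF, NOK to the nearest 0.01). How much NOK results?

CNY 81,000,000.00 ÷ 4.1997 = AUD 19,287,091.94
AUD 19,287,091.94 × 0.62179 = CHF 11,992,520.90
CHF 11,992,520.90 ÷ 0.10140 = NOK 118,269,436.88

NOK 118,269,436.88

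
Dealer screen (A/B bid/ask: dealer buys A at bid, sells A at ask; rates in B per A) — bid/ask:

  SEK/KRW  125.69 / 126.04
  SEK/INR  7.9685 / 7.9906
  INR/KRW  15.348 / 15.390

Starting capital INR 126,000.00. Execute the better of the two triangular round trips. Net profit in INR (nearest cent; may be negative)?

Best loop INR → SEK → KRW → INR:
INR 126,000.00 ÷ 7.9906 (buy SEK at ask) = SEK 15,768.53
SEK 15,768.53 × 125.69 (sell SEK at bid) = KRW 1,981,946
KRW 1,981,946 ÷ 15.390 (buy INR at ask) = INR 128,781.44

Net profit: INR 2,781.44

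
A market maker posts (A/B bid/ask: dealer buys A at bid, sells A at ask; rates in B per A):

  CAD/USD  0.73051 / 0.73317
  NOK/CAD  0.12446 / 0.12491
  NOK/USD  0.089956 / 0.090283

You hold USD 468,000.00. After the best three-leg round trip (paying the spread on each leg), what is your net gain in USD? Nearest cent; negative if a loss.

Net profit: USD 3,298.26

Best loop USD → NOK → CAD → USD:
USD 468,000.00 ÷ 0.090283 (buy NOK at ask) = NOK 5,183,700.14
NOK 5,183,700.14 × 0.12446 (sell NOK at bid) = CAD 645,163.32
CAD 645,163.32 × 0.73051 (sell CAD at bid) = USD 471,298.26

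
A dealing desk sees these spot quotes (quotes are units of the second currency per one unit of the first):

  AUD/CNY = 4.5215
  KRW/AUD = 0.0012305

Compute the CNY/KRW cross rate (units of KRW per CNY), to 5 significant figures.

CNY/KRW = 179.74

1 CNY ÷ 4.5215 = 0.221166 AUD
0.221166 AUD ÷ 0.0012305 = 179.736 KRW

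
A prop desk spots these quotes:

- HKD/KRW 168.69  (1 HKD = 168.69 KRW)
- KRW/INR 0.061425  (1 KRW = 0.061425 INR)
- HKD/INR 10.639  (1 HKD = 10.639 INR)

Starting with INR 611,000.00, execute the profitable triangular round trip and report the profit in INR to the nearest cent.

Profit: INR 16,346.55

Profitable loop is INR → KRW → HKD → INR:
INR 611,000.00 ÷ 0.061425 = KRW 9,947,090
KRW 9,947,090 ÷ 168.69 = HKD 58,966.68
HKD 58,966.68 × 10.639 = INR 627,346.55
Profit = INR 627,346.55 − INR 611,000.00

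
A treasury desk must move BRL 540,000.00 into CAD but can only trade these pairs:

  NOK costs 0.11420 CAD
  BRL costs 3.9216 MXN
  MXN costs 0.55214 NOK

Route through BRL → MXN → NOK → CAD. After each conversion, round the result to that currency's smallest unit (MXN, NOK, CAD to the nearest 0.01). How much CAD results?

BRL 540,000.00 × 3.9216 = MXN 2,117,664.00
MXN 2,117,664.00 × 0.55214 = NOK 1,169,247.00
NOK 1,169,247.00 × 0.11420 = CAD 133,528.01

CAD 133,528.01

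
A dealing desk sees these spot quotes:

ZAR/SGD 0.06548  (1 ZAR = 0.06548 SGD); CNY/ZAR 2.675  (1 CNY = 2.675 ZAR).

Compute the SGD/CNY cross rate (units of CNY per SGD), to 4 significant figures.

1 SGD ÷ 0.06548 = 15.2718 ZAR
15.2718 ZAR ÷ 2.675 = 5.7091 CNY

SGD/CNY = 5.709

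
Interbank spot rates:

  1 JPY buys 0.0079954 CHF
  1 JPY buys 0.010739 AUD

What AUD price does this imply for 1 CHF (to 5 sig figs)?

1 CHF ÷ 0.0079954 = 125.072 JPY
125.072 JPY × 0.010739 = 1.34315 AUD

CHF/AUD = 1.3431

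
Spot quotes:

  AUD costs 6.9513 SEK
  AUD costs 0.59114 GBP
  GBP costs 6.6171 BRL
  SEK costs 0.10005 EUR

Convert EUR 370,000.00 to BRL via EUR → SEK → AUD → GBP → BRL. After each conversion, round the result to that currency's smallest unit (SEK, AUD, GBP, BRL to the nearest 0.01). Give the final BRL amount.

BRL 2,081,021.84

EUR 370,000.00 ÷ 0.10005 = SEK 3,698,150.92
SEK 3,698,150.92 ÷ 6.9513 = AUD 532,008.53
AUD 532,008.53 × 0.59114 = GBP 314,491.52
GBP 314,491.52 × 6.6171 = BRL 2,081,021.84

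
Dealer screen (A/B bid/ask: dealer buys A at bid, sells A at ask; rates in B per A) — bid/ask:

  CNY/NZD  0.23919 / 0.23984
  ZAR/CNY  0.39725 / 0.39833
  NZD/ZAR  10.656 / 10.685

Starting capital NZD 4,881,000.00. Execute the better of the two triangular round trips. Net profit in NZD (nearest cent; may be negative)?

Best loop NZD → ZAR → CNY → NZD:
NZD 4,881,000.00 × 10.656 (sell NZD at bid) = ZAR 52,011,936.00
ZAR 52,011,936.00 × 0.39725 (sell ZAR at bid) = CNY 20,661,741.58
CNY 20,661,741.58 × 0.23919 (sell CNY at bid) = NZD 4,942,081.97

Net profit: NZD 61,081.97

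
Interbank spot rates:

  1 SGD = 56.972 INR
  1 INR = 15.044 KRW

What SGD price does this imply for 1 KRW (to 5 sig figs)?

1 KRW ÷ 15.044 = 0.0664717 INR
0.0664717 INR ÷ 56.972 = 0.00116674 SGD

KRW/SGD = 0.0011667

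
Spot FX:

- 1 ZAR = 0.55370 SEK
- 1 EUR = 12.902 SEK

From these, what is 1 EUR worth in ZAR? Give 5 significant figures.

EUR/ZAR = 23.301

1 EUR × 12.902 = 12.902 SEK
12.902 SEK ÷ 0.55370 = 23.3014 ZAR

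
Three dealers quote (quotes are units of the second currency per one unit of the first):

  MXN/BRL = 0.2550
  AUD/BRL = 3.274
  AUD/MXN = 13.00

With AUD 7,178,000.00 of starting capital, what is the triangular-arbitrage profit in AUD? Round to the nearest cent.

Profitable loop is AUD → MXN → BRL → AUD:
AUD 7,178,000.00 × 13.00 = MXN 93,314,000.00
MXN 93,314,000.00 × 0.2550 = BRL 23,795,070.00
BRL 23,795,070.00 ÷ 3.274 = AUD 7,267,889.43
Profit = AUD 7,267,889.43 − AUD 7,178,000.00

Profit: AUD 89,889.43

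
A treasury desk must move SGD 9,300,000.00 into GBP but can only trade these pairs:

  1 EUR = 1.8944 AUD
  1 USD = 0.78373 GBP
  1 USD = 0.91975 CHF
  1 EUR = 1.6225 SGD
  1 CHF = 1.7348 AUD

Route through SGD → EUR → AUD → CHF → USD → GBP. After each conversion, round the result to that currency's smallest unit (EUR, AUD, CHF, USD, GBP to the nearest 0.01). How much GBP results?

SGD 9,300,000.00 ÷ 1.6225 = EUR 5,731,895.22
EUR 5,731,895.22 × 1.8944 = AUD 10,858,502.30
AUD 10,858,502.30 ÷ 1.7348 = CHF 6,259,224.29
CHF 6,259,224.29 ÷ 0.91975 = USD 6,805,353.94
USD 6,805,353.94 × 0.78373 = GBP 5,333,560.04

GBP 5,333,560.04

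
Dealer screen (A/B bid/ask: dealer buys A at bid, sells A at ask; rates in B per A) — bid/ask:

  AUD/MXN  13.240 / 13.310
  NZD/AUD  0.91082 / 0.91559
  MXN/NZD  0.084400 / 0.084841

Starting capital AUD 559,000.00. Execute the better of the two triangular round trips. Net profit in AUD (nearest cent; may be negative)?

Net profit: AUD 9,950.91

Best loop AUD → MXN → NZD → AUD:
AUD 559,000.00 × 13.240 (sell AUD at bid) = MXN 7,401,160.00
MXN 7,401,160.00 × 0.084400 (sell MXN at bid) = NZD 624,657.90
NZD 624,657.90 × 0.91082 (sell NZD at bid) = AUD 568,950.91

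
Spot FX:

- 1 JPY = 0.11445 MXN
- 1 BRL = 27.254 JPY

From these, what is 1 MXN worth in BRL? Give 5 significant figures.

MXN/BRL = 0.32059

1 MXN ÷ 0.11445 = 8.73744 JPY
8.73744 JPY ÷ 27.254 = 0.320593 BRL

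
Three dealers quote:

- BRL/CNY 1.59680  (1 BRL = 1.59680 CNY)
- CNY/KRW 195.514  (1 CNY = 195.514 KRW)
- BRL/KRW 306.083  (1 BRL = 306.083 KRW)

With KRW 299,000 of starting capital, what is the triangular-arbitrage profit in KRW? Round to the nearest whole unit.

Profit: KRW 5,972

Profitable loop is KRW → BRL → CNY → KRW:
KRW 299,000 ÷ 306.083 = BRL 976.86
BRL 976.86 × 1.59680 = CNY 1,559.85
CNY 1,559.85 × 195.514 = KRW 304,972
Profit = KRW 304,972 − KRW 299,000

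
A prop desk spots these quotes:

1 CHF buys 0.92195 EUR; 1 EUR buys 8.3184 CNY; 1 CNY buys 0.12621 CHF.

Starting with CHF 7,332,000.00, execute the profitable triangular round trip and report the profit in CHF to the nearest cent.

Profitable loop is CHF → CNY → EUR → CHF:
CHF 7,332,000.00 ÷ 0.12621 = CNY 58,093,653.43
CNY 58,093,653.43 ÷ 8.3184 = EUR 6,983,753.30
EUR 6,983,753.30 ÷ 0.92195 = CHF 7,574,980.53
Profit = CHF 7,574,980.53 − CHF 7,332,000.00

Profit: CHF 242,980.53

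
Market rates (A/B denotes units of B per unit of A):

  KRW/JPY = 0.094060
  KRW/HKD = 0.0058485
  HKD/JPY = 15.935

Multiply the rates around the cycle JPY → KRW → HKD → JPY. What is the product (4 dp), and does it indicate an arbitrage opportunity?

Around JPY → KRW → HKD → JPY: 1 ÷ 0.094060 × 0.0058485 × 15.935 = 0.990813
Product < 1; profitable direction is JPY → HKD → KRW → JPY.

0.9908 (arbitrage exists)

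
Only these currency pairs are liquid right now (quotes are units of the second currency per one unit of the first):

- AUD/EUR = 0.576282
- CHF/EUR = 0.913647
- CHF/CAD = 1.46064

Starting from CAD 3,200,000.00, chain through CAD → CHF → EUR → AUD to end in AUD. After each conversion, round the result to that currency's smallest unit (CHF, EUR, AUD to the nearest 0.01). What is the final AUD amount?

CAD 3,200,000.00 ÷ 1.46064 = CHF 2,190,820.46
CHF 2,190,820.46 × 0.913647 = EUR 2,001,636.54
EUR 2,001,636.54 ÷ 0.576282 = AUD 3,473,362.94

AUD 3,473,362.94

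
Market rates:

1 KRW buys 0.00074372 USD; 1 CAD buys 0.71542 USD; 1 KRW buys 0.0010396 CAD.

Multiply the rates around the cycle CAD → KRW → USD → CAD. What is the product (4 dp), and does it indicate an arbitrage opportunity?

1.0000 (no arbitrage)

Around CAD → KRW → USD → CAD: 1 ÷ 0.0010396 × 0.00074372 ÷ 0.71542 = 0.999959
Product ≈ 1 (deviation 0.004%, within rounding noise).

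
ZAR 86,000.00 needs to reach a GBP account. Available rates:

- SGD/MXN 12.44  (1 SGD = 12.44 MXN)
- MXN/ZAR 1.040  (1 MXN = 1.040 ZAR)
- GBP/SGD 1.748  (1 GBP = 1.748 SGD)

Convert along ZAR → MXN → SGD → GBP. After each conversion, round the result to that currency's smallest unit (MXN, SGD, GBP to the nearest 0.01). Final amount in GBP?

GBP 3,802.80

ZAR 86,000.00 ÷ 1.040 = MXN 82,692.31
MXN 82,692.31 ÷ 12.44 = SGD 6,647.29
SGD 6,647.29 ÷ 1.748 = GBP 3,802.80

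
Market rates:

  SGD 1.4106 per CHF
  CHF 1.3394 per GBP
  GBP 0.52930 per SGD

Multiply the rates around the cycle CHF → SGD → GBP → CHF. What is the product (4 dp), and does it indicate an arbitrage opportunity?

Around CHF → SGD → GBP → CHF: 1 × 1.4106 × 0.52930 × 1.3394 = 1.000037
Product ≈ 1 (deviation 0.004%, within rounding noise).

1.0000 (no arbitrage)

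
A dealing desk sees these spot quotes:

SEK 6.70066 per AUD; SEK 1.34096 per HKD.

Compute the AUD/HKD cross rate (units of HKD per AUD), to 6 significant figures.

1 AUD × 6.70066 = 6.70066 SEK
6.70066 SEK ÷ 1.34096 = 4.99691 HKD

AUD/HKD = 4.99691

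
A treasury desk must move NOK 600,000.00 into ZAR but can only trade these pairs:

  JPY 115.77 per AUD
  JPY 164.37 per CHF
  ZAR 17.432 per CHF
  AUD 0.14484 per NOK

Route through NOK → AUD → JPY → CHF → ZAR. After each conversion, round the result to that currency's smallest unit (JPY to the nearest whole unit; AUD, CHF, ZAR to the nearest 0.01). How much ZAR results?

NOK 600,000.00 × 0.14484 = AUD 86,904.00
AUD 86,904.00 × 115.77 = JPY 10,060,876
JPY 10,060,876 ÷ 164.37 = CHF 61,208.71
CHF 61,208.71 × 17.432 = ZAR 1,066,990.23

ZAR 1,066,990.23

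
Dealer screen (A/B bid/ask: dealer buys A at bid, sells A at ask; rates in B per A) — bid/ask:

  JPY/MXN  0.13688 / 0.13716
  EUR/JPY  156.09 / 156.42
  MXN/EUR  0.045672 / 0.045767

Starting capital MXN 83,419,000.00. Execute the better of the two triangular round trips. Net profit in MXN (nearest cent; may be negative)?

Best loop MXN → JPY → EUR → MXN:
MXN 83,419,000.00 ÷ 0.13716 (buy JPY at ask) = JPY 608,187,518
JPY 608,187,518 ÷ 156.42 (buy EUR at ask) = EUR 3,888,169.79
EUR 3,888,169.79 ÷ 0.045767 (buy MXN at ask) = MXN 84,955,749.51

Net profit: MXN 1,536,749.51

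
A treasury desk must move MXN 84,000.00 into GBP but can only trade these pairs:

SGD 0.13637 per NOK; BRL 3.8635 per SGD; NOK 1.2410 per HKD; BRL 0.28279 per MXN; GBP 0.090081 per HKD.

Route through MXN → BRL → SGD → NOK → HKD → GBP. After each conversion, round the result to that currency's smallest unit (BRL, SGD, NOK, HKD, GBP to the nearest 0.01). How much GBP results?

MXN 84,000.00 × 0.28279 = BRL 23,754.36
BRL 23,754.36 ÷ 3.8635 = SGD 6,148.40
SGD 6,148.40 ÷ 0.13637 = NOK 45,086.16
NOK 45,086.16 ÷ 1.2410 = HKD 36,330.51
HKD 36,330.51 × 0.090081 = GBP 3,272.69

GBP 3,272.69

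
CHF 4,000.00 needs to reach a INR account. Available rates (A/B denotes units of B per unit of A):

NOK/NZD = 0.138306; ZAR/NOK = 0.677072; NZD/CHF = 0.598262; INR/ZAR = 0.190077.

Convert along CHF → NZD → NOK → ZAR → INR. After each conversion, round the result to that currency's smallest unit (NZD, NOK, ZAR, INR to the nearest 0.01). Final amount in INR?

CHF 4,000.00 ÷ 0.598262 = NZD 6,686.03
NZD 6,686.03 ÷ 0.138306 = NOK 48,342.30
NOK 48,342.30 ÷ 0.677072 = ZAR 71,399.05
ZAR 71,399.05 ÷ 0.190077 = INR 375,632.24

INR 375,632.24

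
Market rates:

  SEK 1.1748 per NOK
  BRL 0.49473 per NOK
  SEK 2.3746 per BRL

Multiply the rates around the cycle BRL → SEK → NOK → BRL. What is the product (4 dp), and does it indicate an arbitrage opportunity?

Around BRL → SEK → NOK → BRL: 1 × 2.3746 ÷ 1.1748 × 0.49473 = 0.999988
Product ≈ 1 (deviation 0.001%, within rounding noise).

1.0000 (no arbitrage)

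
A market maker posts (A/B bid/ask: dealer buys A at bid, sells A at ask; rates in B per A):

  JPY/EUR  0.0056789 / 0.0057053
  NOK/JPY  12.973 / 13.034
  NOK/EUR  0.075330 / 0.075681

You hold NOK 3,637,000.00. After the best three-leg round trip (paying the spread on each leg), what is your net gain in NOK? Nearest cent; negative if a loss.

Net profit: NOK 47,300.68

Best loop NOK → EUR → JPY → NOK:
NOK 3,637,000.00 × 0.075330 (sell NOK at bid) = EUR 273,975.21
EUR 273,975.21 ÷ 0.0057053 (buy JPY at ask) = JPY 48,021,175
JPY 48,021,175 ÷ 13.034 (buy NOK at ask) = NOK 3,684,300.68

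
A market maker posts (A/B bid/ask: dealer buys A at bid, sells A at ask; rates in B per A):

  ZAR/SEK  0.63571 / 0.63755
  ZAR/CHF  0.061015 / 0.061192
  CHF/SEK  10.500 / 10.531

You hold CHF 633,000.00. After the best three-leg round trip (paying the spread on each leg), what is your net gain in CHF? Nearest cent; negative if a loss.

Net profit: CHF 3,085.32

Best loop CHF → SEK → ZAR → CHF:
CHF 633,000.00 × 10.500 (sell CHF at bid) = SEK 6,646,500.00
SEK 6,646,500.00 ÷ 0.63755 (buy ZAR at ask) = ZAR 10,425,064.70
ZAR 10,425,064.70 × 0.061015 (sell ZAR at bid) = CHF 636,085.32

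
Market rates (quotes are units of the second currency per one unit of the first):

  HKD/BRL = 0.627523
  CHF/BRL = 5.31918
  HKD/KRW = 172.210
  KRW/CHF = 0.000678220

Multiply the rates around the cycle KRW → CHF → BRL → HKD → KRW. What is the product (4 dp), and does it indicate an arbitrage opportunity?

Around KRW → CHF → BRL → HKD → KRW: 1 × 0.000678220 × 5.31918 ÷ 0.627523 × 172.210 = 0.990020
Product < 1; profitable direction is KRW → HKD → BRL → CHF → KRW.

0.9900 (arbitrage exists)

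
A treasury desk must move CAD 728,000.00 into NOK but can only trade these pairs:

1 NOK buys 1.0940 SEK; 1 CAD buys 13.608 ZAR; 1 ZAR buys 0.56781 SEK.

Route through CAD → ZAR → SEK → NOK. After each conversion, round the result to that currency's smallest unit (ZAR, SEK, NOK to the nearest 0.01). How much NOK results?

CAD 728,000.00 × 13.608 = ZAR 9,906,624.00
ZAR 9,906,624.00 × 0.56781 = SEK 5,625,080.17
SEK 5,625,080.17 ÷ 1.0940 = NOK 5,141,755.18

NOK 5,141,755.18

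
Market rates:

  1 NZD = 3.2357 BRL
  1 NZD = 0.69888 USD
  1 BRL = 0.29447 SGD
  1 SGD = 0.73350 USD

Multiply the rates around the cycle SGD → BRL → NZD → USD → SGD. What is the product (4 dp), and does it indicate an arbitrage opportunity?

Around SGD → BRL → NZD → USD → SGD: 1 ÷ 0.29447 ÷ 3.2357 × 0.69888 ÷ 0.73350 = 0.999984
Product ≈ 1 (deviation 0.002%, within rounding noise).

1.0000 (no arbitrage)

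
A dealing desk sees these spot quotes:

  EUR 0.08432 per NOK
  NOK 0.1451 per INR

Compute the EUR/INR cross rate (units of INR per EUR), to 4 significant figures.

EUR/INR = 81.73

1 EUR ÷ 0.08432 = 11.8596 NOK
11.8596 NOK ÷ 0.1451 = 81.7339 INR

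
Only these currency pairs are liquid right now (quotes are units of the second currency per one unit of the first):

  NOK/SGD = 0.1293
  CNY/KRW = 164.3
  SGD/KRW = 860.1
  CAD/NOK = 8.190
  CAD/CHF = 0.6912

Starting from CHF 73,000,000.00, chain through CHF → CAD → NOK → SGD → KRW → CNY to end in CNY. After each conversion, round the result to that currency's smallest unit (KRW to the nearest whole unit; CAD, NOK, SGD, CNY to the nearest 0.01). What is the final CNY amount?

CNY 585,481,182.82

CHF 73,000,000.00 ÷ 0.6912 = CAD 105,613,425.93
CAD 105,613,425.93 × 8.190 = NOK 864,973,958.37
NOK 864,973,958.37 × 0.1293 = SGD 111,841,132.82
SGD 111,841,132.82 × 860.1 = KRW 96,194,558,338
KRW 96,194,558,338 ÷ 164.3 = CNY 585,481,182.82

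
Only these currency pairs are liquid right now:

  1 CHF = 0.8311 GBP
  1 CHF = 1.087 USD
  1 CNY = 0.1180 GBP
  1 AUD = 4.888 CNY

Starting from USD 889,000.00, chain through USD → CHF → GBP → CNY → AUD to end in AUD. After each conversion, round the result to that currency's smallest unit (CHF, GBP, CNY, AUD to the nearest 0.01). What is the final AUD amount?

USD 889,000.00 ÷ 1.087 = CHF 817,847.29
CHF 817,847.29 × 0.8311 = GBP 679,712.88
GBP 679,712.88 ÷ 0.1180 = CNY 5,760,278.64
CNY 5,760,278.64 ÷ 4.888 = AUD 1,178,453.08

AUD 1,178,453.08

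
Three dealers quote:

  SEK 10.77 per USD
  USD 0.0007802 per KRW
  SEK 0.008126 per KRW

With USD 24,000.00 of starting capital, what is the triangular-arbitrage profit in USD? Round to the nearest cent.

Profitable loop is USD → SEK → KRW → USD:
USD 24,000.00 × 10.77 = SEK 258,480.00
SEK 258,480.00 ÷ 0.008126 = KRW 31,809,008
KRW 31,809,008 × 0.0007802 = USD 24,817.39
Profit = USD 24,817.39 − USD 24,000.00

Profit: USD 817.39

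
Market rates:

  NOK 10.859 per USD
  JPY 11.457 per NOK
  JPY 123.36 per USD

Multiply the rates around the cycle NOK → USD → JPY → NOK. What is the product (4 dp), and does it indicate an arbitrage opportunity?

0.9915 (arbitrage exists)

Around NOK → USD → JPY → NOK: 1 ÷ 10.859 × 123.36 ÷ 11.457 = 0.991548
Product < 1; profitable direction is NOK → JPY → USD → NOK.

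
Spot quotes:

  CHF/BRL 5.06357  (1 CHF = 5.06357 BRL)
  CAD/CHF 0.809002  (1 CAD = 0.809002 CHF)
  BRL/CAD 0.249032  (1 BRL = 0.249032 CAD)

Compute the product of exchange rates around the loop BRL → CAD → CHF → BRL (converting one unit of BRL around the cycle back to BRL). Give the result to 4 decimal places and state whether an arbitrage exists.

Around BRL → CAD → CHF → BRL: 1 × 0.249032 × 0.809002 × 5.06357 = 1.020144
Product > 1; profitable direction is BRL → CAD → CHF → BRL.

1.0201 (arbitrage exists)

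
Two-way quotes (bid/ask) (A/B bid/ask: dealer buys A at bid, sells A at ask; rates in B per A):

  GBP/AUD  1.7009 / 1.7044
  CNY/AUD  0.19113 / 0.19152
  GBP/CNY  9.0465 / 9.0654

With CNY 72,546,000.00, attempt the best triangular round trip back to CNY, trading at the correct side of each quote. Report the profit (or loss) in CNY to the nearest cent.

Best loop CNY → AUD → GBP → CNY:
CNY 72,546,000.00 × 0.19113 (sell CNY at bid) = AUD 13,865,716.98
AUD 13,865,716.98 ÷ 1.7044 (buy GBP at ask) = GBP 8,135,248.17
GBP 8,135,248.17 × 9.0465 (sell GBP at bid) = CNY 73,595,522.56

Net profit: CNY 1,049,522.56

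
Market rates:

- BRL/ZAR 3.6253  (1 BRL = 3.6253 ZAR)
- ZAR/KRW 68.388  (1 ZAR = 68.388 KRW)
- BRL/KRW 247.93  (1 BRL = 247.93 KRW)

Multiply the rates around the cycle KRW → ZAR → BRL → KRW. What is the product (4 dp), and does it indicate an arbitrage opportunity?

Around KRW → ZAR → BRL → KRW: 1 ÷ 68.388 ÷ 3.6253 × 247.93 = 1.000012
Product ≈ 1 (deviation 0.001%, within rounding noise).

1.0000 (no arbitrage)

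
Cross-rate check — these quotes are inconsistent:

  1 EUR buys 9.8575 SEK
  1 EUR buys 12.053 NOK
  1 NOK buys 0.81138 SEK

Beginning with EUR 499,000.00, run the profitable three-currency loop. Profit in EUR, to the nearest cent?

Profit: EUR 3,976.71

Profitable loop is EUR → SEK → NOK → EUR:
EUR 499,000.00 × 9.8575 = SEK 4,918,892.50
SEK 4,918,892.50 ÷ 0.81138 = NOK 6,062,378.29
NOK 6,062,378.29 ÷ 12.053 = EUR 502,976.71
Profit = EUR 502,976.71 − EUR 499,000.00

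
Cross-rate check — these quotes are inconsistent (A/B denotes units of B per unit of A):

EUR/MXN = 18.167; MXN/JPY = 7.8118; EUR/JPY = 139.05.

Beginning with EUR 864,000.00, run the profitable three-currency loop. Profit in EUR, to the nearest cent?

Profit: EUR 17,814.19

Profitable loop is EUR → MXN → JPY → EUR:
EUR 864,000.00 × 18.167 = MXN 15,696,288.00
MXN 15,696,288.00 × 7.8118 = JPY 122,616,263
JPY 122,616,263 ÷ 139.05 = EUR 881,814.19
Profit = EUR 881,814.19 − EUR 864,000.00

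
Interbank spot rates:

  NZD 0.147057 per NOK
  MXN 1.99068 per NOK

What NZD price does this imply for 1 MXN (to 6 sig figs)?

1 MXN ÷ 1.99068 = 0.502341 NOK
0.502341 NOK × 0.147057 = 0.0738727 NZD

MXN/NZD = 0.0738727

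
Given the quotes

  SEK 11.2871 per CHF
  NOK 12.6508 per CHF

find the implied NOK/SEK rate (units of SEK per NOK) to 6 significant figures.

NOK/SEK = 0.892204

1 NOK ÷ 12.6508 = 0.0790464 CHF
0.0790464 CHF × 11.2871 = 0.892204 SEK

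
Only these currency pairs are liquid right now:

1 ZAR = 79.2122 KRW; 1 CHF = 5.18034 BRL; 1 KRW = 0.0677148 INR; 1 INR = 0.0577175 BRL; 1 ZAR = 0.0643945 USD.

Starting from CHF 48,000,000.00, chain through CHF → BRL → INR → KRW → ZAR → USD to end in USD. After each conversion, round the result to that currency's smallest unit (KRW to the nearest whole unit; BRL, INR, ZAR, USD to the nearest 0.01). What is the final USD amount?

CHF 48,000,000.00 × 5.18034 = BRL 248,656,320.00
BRL 248,656,320.00 ÷ 0.0577175 = INR 4,308,161,649.41
INR 4,308,161,649.41 ÷ 0.0677148 = KRW 63,622,157,186
KRW 63,622,157,186 ÷ 79.2122 = ZAR 803,186,342.33
ZAR 803,186,342.33 × 0.0643945 = USD 51,720,782.92

USD 51,720,782.92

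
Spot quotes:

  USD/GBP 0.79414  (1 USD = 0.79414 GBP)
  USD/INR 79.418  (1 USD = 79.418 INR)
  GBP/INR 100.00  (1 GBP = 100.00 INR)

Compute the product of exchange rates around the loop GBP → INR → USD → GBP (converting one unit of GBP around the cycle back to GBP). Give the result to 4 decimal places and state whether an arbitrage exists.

Around GBP → INR → USD → GBP: 1 × 100.00 ÷ 79.418 × 0.79414 = 0.999950
Product ≈ 1 (deviation 0.005%, within rounding noise).

0.9999 (no arbitrage)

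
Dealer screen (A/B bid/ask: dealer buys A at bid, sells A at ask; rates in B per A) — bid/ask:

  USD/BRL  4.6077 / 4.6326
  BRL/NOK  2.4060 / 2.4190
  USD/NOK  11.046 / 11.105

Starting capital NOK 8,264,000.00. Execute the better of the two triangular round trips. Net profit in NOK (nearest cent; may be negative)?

Best loop NOK → USD → BRL → NOK:
NOK 8,264,000.00 ÷ 11.105 (buy USD at ask) = USD 744,169.29
USD 744,169.29 × 4.6077 (sell USD at bid) = BRL 3,428,908.85
BRL 3,428,908.85 × 2.4060 (sell BRL at bid) = NOK 8,249,954.70

Net result: NOK -14,045.30 (no profitable arbitrage after spreads)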